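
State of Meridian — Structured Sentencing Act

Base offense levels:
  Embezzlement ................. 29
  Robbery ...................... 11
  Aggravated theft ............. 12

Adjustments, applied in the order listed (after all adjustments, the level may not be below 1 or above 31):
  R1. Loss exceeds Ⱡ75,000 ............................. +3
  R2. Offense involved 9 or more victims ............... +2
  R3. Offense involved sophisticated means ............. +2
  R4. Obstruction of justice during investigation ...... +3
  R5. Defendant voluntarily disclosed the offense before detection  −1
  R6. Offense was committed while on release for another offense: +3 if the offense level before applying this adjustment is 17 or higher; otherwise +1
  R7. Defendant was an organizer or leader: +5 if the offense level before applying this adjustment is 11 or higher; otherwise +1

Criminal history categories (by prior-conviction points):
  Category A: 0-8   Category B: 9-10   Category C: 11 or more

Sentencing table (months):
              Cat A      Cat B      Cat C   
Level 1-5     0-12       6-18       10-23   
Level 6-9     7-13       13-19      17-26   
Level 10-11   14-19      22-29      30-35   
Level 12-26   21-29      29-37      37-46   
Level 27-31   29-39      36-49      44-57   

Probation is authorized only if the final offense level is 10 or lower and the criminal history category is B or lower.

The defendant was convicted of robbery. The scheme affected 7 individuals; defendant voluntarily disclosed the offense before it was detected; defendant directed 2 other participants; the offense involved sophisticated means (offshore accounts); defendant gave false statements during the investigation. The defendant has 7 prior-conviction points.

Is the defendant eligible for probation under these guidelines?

Base offense level for robbery: 11.
R2 does not apply.
R3 applies: 11 + 2 = 13.
R4 applies: 13 + 3 = 16.
R5 applies: 16 − 1 = 15.
R7 applies (level before this adjustment is 15 ≥ 11, so +5): 15 + 5 = 20.
Final offense level: 20.
Criminal history: 7 prior points → Category A (0-8).
Level 20 falls in the 12-26 band.
Grid: Level 12-26 × Category A = 21-29 months.
Probation check: level 20 > 10 and category A ≤ B → not eligible.

No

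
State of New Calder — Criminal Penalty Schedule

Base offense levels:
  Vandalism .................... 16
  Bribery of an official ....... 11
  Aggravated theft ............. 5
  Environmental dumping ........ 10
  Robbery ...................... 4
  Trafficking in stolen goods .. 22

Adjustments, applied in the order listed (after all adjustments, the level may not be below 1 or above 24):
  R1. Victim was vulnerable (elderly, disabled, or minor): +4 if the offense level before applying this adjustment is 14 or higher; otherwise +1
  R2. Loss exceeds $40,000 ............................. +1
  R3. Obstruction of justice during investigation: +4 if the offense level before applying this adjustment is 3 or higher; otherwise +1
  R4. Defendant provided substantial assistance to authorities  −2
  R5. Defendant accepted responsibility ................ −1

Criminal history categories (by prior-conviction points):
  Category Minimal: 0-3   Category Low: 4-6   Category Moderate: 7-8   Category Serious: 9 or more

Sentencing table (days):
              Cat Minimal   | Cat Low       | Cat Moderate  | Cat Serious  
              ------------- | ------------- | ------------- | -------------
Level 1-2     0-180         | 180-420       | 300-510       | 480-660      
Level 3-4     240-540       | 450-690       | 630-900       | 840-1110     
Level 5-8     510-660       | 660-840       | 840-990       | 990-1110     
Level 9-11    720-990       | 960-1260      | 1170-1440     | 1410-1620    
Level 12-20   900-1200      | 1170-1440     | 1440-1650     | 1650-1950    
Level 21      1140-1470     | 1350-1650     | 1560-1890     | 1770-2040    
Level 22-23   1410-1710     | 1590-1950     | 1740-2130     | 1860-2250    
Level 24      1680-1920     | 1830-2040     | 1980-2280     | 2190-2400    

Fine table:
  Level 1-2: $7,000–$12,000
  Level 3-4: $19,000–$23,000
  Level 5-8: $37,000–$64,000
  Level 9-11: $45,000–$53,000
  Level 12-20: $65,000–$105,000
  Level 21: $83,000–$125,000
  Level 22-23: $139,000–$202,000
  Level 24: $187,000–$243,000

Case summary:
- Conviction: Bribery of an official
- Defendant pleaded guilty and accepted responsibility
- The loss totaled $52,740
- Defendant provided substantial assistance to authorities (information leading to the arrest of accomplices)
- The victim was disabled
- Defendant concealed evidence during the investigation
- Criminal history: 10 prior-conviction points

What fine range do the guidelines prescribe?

$65,000–$105,000

Base offense level for bribery of an official: 11.
R1 applies (level before this adjustment is 11 < 14, so +1): 11 + 1 = 12.
R2 applies: 12 + 1 = 13.
R3 applies (level before this adjustment is 13 ≥ 3, so +4): 13 + 4 = 17.
R4 applies: 17 − 2 = 15.
R5 applies: 15 − 1 = 14.
Final offense level: 14.
Level 14 falls in the 12-20 band.
Fine table: Level 12-20 → $65,000–$105,000.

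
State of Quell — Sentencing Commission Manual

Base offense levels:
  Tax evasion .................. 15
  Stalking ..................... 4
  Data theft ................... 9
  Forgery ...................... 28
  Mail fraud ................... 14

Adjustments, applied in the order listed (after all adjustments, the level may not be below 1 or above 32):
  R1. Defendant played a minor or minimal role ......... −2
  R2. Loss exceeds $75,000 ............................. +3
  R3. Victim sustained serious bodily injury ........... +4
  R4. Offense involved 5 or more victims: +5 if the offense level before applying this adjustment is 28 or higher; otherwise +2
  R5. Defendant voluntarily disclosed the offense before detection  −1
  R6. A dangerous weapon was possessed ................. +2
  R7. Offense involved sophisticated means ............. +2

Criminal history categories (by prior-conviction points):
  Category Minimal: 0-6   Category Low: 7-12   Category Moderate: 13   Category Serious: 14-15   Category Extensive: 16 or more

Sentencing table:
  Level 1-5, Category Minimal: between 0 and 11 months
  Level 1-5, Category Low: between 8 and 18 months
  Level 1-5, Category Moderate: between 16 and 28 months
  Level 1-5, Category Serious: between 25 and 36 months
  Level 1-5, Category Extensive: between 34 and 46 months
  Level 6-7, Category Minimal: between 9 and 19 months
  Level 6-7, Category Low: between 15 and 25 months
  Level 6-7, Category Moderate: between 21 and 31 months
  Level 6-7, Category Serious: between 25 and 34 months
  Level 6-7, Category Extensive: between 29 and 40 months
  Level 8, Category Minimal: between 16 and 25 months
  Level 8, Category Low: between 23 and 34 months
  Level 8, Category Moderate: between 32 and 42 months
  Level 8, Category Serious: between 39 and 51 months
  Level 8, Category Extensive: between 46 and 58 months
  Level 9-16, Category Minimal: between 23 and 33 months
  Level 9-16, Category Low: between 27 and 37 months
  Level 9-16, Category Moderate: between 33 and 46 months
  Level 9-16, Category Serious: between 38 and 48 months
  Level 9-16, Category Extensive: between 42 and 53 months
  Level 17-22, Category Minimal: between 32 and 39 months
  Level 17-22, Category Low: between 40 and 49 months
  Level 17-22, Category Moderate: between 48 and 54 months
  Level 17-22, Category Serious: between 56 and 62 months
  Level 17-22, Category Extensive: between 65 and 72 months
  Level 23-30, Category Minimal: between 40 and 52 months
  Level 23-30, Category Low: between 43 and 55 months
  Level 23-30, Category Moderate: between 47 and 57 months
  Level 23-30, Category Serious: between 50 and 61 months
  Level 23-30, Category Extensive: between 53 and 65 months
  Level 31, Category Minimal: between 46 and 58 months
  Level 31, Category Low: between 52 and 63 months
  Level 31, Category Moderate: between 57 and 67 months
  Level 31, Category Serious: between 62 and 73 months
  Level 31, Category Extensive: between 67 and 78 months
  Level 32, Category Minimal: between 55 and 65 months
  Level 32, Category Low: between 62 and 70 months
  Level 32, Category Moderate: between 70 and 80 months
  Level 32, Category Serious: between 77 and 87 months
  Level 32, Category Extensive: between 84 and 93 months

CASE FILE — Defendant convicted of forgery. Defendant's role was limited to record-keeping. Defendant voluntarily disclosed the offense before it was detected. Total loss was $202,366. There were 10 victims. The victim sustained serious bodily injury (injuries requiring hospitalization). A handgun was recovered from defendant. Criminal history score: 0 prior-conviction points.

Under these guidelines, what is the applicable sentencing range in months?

Base offense level for forgery: 28.
R1 applies: 28 − 2 = 26.
R2 applies: 26 + 3 = 29.
R3 applies: 29 + 4 = 33.
R4 applies (level before this adjustment is 33 ≥ 28, so +5): 33 + 5 = 38.
R5 applies: 38 − 1 = 37.
R6 applies: 37 + 2 = 39.
Level 39 exceeds the maximum of 32; capped at 32.
Final offense level: 32.
Criminal history: 0 prior points → Category Minimal (0-6).
Level 32 falls in the 32 band.
Grid: Level 32 × Category Minimal = 55-65 months.

55-65 months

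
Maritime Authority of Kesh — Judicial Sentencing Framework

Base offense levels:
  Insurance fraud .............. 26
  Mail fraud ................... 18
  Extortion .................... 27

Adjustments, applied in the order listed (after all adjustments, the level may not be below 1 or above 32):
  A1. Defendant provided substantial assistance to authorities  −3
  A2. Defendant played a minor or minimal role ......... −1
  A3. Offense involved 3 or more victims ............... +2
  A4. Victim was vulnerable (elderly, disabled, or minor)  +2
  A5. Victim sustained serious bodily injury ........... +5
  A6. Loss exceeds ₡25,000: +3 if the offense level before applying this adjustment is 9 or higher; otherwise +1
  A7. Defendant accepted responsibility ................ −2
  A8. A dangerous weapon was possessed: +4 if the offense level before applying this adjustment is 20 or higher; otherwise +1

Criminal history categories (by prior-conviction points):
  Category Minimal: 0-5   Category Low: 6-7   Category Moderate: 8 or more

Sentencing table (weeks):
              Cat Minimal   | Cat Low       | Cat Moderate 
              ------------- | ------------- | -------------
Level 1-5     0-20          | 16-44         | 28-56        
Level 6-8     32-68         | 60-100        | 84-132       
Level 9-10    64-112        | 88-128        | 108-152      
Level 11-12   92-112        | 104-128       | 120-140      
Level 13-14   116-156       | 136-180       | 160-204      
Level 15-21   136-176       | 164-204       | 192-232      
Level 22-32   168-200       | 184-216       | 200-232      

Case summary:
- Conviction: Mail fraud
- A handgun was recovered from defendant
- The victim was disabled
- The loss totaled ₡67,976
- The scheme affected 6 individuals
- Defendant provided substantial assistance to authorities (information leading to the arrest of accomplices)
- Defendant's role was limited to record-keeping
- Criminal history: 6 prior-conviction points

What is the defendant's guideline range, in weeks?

184-216 weeks

Base offense level for mail fraud: 18.
A1 applies: 18 − 3 = 15.
A2 applies: 15 − 1 = 14.
A3 applies: 14 + 2 = 16.
A4 applies: 16 + 2 = 18.
A6 applies (level before this adjustment is 18 ≥ 9, so +3): 18 + 3 = 21.
A8 applies (level before this adjustment is 21 ≥ 20, so +4): 21 + 4 = 25.
Final offense level: 25.
Criminal history: 6 prior points → Category Low (6-7).
Level 25 falls in the 22-32 band.
Grid: Level 22-32 × Category Low = 184-216 weeks.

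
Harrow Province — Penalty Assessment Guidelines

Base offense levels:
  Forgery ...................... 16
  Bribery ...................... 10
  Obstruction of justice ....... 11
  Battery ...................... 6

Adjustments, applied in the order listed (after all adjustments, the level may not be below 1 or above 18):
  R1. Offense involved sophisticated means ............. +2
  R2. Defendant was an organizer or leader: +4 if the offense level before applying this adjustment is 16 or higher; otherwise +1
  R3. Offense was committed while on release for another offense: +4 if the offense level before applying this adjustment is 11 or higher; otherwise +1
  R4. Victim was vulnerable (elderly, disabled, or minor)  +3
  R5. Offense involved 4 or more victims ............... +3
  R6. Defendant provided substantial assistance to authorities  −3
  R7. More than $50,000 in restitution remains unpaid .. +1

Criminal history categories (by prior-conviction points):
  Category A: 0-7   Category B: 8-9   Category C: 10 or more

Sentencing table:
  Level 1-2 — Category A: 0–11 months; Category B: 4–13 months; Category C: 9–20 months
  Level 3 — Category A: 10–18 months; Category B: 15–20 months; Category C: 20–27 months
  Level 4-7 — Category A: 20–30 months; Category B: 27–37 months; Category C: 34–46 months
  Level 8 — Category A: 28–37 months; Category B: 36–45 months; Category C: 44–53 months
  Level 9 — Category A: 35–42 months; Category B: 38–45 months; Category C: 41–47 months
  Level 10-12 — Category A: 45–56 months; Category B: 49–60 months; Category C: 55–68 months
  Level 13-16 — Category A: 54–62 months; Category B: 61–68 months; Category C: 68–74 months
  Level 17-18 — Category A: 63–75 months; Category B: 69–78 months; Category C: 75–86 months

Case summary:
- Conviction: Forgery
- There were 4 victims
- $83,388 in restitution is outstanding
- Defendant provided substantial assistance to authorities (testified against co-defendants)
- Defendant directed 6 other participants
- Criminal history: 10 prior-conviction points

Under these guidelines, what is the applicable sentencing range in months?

75-86 months

Base offense level for forgery: 16.
R1 does not apply.
R2 applies (level before this adjustment is 16 ≥ 16, so +4): 16 + 4 = 20.
R4 does not apply.
R5 applies: 20 + 3 = 23.
R6 applies: 23 − 3 = 20.
R7 applies: 20 + 1 = 21.
Level 21 exceeds the maximum of 18; capped at 18.
Final offense level: 18.
Criminal history: 10 prior points → Category C (10+).
Level 18 falls in the 17-18 band.
Grid: Level 17-18 × Category C = 75-86 months.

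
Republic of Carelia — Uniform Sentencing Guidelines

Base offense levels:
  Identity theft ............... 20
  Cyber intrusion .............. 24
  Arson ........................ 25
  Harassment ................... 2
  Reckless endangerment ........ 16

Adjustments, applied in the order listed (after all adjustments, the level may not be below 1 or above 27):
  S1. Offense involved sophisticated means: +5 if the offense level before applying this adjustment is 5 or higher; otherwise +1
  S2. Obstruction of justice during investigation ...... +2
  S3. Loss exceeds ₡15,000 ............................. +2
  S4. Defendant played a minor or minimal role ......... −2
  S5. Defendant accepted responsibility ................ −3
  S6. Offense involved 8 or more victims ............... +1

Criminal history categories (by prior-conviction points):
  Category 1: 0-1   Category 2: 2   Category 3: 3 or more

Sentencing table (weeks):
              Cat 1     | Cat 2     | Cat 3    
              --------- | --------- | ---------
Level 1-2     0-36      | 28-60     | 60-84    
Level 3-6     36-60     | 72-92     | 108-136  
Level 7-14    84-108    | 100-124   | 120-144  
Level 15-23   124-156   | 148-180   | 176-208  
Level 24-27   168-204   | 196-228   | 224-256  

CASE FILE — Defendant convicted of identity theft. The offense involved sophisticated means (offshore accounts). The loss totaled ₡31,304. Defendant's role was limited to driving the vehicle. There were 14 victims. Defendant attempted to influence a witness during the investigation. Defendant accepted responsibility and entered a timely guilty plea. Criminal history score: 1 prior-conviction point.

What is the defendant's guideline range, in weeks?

168-204 weeks

Base offense level for identity theft: 20.
S1 applies (level before this adjustment is 20 ≥ 5, so +5): 20 + 5 = 25.
S2 applies: 25 + 2 = 27.
S3 applies: 27 + 2 = 29.
S4 applies: 29 − 2 = 27.
S5 applies: 27 − 3 = 24.
S6 applies: 24 + 1 = 25.
Final offense level: 25.
Criminal history: 1 prior point → Category 1 (0-1).
Level 25 falls in the 24-27 band.
Grid: Level 24-27 × Category 1 = 168-204 weeks.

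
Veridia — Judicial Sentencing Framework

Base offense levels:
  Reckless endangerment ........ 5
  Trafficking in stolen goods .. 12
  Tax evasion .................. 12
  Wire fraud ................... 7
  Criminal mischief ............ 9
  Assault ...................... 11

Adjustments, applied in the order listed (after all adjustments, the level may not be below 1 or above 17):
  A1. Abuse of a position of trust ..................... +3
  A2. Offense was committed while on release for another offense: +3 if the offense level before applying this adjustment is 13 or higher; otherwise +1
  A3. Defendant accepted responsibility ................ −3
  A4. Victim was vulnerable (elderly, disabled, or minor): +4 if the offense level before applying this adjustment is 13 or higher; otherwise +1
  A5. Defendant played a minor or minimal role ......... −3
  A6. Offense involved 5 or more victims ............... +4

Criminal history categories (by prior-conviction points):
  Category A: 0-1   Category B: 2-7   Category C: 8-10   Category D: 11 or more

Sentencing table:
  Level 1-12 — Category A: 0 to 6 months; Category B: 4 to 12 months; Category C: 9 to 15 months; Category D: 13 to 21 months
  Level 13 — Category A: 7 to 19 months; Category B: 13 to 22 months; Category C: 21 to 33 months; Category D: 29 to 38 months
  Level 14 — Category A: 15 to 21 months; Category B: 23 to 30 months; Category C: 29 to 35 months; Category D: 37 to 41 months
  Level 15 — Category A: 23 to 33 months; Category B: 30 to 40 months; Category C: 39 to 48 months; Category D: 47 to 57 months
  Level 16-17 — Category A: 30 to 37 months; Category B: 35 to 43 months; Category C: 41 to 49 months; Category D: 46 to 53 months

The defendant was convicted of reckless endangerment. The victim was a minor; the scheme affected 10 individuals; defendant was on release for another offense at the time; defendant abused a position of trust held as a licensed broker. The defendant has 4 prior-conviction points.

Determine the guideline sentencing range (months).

23-30 months

Base offense level for reckless endangerment: 5.
A1 applies: 5 + 3 = 8.
A2 applies (level before this adjustment is 8 < 13, so +1): 8 + 1 = 9.
A4 applies (level before this adjustment is 9 < 13, so +1): 9 + 1 = 10.
A6 applies: 10 + 4 = 14.
Final offense level: 14.
Criminal history: 4 prior points → Category B (2-7).
Level 14 falls in the 14 band.
Grid: Level 14 × Category B = 23-30 months.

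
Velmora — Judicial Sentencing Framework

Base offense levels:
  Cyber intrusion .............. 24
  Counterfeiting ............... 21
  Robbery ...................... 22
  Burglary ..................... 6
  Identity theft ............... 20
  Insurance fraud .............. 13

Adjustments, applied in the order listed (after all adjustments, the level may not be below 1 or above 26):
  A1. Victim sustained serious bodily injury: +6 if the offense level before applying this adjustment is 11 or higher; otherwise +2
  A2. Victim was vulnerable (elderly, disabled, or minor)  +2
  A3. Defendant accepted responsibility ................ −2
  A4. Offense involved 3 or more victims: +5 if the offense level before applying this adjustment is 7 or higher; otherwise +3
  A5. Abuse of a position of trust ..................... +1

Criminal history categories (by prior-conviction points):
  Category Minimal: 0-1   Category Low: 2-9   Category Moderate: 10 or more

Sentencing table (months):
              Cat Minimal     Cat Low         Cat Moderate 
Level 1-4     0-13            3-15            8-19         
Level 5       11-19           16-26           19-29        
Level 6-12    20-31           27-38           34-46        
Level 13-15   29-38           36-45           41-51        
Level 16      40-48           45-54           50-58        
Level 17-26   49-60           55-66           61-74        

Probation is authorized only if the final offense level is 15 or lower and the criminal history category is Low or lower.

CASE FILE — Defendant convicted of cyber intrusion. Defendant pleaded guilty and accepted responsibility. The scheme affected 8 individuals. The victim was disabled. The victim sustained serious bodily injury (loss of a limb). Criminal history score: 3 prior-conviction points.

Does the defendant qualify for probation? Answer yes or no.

No

Base offense level for cyber intrusion: 24.
A1 applies (level before this adjustment is 24 ≥ 11, so +6): 24 + 6 = 30.
A2 applies: 30 + 2 = 32.
A3 applies: 32 − 2 = 30.
A4 applies (level before this adjustment is 30 ≥ 7, so +5): 30 + 5 = 35.
A5 does not apply.
Level 35 exceeds the maximum of 26; capped at 26.
Final offense level: 26.
Criminal history: 3 prior points → Category Low (2-9).
Level 26 falls in the 17-26 band.
Grid: Level 17-26 × Category Low = 55-66 months.
Probation check: level 26 > 15 and category Low ≤ Low → not eligible.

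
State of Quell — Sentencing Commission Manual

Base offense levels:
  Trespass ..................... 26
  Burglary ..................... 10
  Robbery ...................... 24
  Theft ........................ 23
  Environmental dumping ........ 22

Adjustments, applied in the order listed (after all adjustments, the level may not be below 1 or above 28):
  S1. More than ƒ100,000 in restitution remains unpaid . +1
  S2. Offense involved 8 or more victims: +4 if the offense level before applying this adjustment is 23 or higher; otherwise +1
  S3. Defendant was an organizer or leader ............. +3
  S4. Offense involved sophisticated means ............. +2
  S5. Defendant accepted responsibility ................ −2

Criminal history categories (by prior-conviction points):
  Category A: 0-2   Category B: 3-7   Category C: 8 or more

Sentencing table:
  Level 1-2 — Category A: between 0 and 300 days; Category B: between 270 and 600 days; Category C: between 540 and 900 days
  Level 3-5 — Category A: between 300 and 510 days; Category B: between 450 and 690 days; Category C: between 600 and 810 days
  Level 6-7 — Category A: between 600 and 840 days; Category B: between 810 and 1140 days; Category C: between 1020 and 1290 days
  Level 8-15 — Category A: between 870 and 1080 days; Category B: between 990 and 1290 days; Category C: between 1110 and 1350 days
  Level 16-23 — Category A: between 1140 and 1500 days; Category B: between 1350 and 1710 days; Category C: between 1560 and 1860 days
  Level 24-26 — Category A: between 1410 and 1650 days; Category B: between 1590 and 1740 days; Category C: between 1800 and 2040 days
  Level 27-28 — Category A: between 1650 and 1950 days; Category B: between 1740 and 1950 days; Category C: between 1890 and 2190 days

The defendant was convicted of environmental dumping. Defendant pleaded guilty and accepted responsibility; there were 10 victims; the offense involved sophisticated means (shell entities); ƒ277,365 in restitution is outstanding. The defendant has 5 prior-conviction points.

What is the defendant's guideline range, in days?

Base offense level for environmental dumping: 22.
S1 applies: 22 + 1 = 23.
S2 applies (level before this adjustment is 23 ≥ 23, so +4): 23 + 4 = 27.
S4 applies: 27 + 2 = 29.
S5 applies: 29 − 2 = 27.
Final offense level: 27.
Criminal history: 5 prior points → Category B (3-7).
Level 27 falls in the 27-28 band.
Grid: Level 27-28 × Category B = 1740-1950 days.

1740-1950 days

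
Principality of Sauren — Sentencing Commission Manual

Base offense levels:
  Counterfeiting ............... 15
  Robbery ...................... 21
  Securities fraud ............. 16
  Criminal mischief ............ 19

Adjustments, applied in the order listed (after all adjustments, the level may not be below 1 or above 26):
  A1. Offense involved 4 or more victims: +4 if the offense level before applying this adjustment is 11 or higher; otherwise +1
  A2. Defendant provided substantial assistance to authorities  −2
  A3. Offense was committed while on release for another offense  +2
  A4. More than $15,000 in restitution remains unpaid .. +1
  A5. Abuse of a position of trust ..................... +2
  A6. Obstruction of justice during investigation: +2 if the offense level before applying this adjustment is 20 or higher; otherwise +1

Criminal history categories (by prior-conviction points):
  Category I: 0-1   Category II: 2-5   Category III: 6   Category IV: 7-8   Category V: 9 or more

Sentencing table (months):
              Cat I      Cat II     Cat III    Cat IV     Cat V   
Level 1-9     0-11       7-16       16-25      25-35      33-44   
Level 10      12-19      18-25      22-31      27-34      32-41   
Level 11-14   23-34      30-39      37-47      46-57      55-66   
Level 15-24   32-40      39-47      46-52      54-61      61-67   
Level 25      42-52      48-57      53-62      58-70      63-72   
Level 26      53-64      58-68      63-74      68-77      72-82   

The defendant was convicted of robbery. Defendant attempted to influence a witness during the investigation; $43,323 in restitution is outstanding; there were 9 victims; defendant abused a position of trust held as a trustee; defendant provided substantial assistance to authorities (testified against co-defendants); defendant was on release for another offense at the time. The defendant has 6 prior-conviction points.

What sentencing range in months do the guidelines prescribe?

63-74 months

Base offense level for robbery: 21.
A1 applies (level before this adjustment is 21 ≥ 11, so +4): 21 + 4 = 25.
A2 applies: 25 − 2 = 23.
A3 applies: 23 + 2 = 25.
A4 applies: 25 + 1 = 26.
A5 applies: 26 + 2 = 28.
A6 applies (level before this adjustment is 28 ≥ 20, so +2): 28 + 2 = 30.
Level 30 exceeds the maximum of 26; capped at 26.
Final offense level: 26.
Criminal history: 6 prior points → Category III (6).
Level 26 falls in the 26 band.
Grid: Level 26 × Category III = 63-74 months.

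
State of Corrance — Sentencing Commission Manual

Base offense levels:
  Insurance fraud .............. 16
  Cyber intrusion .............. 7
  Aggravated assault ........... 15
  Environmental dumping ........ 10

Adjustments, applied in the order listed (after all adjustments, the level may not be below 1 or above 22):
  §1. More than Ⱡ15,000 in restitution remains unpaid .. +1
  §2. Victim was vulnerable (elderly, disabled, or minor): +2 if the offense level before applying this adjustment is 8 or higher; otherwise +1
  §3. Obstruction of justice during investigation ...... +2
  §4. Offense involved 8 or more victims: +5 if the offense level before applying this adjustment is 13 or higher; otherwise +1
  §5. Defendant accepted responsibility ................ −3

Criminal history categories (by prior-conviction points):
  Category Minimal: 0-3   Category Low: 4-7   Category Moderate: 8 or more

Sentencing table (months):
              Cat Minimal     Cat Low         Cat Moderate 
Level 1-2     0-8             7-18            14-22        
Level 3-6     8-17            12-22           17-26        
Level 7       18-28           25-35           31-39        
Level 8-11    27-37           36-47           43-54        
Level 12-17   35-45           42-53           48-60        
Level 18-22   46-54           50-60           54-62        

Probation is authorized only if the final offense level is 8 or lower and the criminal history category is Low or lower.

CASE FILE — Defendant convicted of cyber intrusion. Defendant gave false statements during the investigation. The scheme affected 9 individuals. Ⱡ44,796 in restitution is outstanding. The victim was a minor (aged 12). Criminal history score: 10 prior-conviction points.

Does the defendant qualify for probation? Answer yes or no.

Base offense level for cyber intrusion: 7.
§1 applies: 7 + 1 = 8.
§2 applies (level before this adjustment is 8 ≥ 8, so +2): 8 + 2 = 10.
§3 applies: 10 + 2 = 12.
§4 applies (level before this adjustment is 12 < 13, so +1): 12 + 1 = 13.
§5 does not apply.
Final offense level: 13.
Criminal history: 10 prior points → Category Moderate (8+).
Level 13 falls in the 12-17 band.
Grid: Level 12-17 × Category Moderate = 48-60 months.
Probation check: level 13 > 8 and category Moderate > Low → not eligible.

No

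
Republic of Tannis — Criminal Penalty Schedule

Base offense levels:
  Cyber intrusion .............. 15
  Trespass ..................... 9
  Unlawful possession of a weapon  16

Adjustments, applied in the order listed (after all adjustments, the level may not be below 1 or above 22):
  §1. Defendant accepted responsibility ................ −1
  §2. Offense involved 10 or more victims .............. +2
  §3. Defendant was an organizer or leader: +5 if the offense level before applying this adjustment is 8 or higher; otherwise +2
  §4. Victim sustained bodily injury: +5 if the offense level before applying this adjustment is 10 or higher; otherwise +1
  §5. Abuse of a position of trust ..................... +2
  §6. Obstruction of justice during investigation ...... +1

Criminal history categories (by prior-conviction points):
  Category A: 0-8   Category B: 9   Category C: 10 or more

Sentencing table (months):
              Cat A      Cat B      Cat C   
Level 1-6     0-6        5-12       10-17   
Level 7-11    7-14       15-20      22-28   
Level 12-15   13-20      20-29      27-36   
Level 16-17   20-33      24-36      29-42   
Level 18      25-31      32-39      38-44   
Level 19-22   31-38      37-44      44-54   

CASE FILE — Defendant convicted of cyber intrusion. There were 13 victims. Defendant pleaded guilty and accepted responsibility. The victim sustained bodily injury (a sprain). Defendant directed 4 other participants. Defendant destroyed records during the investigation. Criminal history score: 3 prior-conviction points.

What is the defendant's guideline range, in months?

Base offense level for cyber intrusion: 15.
§1 applies: 15 − 1 = 14.
§2 applies: 14 + 2 = 16.
§3 applies (level before this adjustment is 16 ≥ 8, so +5): 16 + 5 = 21.
§4 applies (level before this adjustment is 21 ≥ 10, so +5): 21 + 5 = 26.
§6 applies: 26 + 1 = 27.
Level 27 exceeds the maximum of 22; capped at 22.
Final offense level: 22.
Criminal history: 3 prior points → Category A (0-8).
Level 22 falls in the 19-22 band.
Grid: Level 19-22 × Category A = 31-38 months.

31-38 months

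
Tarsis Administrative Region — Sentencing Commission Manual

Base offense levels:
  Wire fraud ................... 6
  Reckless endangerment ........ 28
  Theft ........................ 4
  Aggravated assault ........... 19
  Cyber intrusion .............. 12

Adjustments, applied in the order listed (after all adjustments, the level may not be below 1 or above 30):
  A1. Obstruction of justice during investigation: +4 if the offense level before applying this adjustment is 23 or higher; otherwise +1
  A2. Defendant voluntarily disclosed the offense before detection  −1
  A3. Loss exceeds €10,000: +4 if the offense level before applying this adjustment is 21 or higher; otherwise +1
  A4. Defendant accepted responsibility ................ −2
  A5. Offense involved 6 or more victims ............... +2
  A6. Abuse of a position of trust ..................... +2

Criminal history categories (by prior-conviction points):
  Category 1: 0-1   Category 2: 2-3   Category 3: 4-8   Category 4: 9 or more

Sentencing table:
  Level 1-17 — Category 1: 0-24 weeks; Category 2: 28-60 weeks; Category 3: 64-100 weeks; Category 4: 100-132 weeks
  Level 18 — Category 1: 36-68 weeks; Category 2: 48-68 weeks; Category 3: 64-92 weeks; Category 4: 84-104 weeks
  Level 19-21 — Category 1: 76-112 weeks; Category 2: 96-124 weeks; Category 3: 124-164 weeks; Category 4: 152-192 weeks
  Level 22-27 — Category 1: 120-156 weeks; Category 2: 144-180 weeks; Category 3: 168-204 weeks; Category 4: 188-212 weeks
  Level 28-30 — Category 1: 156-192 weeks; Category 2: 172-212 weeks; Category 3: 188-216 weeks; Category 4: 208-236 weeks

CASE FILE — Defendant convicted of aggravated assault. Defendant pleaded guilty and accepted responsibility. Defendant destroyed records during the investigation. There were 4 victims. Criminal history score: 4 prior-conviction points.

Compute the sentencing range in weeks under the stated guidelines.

Base offense level for aggravated assault: 19.
A1 applies (level before this adjustment is 19 < 23, so +1): 19 + 1 = 20.
A2 does not apply.
A3 does not apply.
A4 applies: 20 − 2 = 18.
A6 does not apply.
Final offense level: 18.
Criminal history: 4 prior points → Category 3 (4-8).
Level 18 falls in the 18 band.
Grid: Level 18 × Category 3 = 64-92 weeks.

64-92 weeks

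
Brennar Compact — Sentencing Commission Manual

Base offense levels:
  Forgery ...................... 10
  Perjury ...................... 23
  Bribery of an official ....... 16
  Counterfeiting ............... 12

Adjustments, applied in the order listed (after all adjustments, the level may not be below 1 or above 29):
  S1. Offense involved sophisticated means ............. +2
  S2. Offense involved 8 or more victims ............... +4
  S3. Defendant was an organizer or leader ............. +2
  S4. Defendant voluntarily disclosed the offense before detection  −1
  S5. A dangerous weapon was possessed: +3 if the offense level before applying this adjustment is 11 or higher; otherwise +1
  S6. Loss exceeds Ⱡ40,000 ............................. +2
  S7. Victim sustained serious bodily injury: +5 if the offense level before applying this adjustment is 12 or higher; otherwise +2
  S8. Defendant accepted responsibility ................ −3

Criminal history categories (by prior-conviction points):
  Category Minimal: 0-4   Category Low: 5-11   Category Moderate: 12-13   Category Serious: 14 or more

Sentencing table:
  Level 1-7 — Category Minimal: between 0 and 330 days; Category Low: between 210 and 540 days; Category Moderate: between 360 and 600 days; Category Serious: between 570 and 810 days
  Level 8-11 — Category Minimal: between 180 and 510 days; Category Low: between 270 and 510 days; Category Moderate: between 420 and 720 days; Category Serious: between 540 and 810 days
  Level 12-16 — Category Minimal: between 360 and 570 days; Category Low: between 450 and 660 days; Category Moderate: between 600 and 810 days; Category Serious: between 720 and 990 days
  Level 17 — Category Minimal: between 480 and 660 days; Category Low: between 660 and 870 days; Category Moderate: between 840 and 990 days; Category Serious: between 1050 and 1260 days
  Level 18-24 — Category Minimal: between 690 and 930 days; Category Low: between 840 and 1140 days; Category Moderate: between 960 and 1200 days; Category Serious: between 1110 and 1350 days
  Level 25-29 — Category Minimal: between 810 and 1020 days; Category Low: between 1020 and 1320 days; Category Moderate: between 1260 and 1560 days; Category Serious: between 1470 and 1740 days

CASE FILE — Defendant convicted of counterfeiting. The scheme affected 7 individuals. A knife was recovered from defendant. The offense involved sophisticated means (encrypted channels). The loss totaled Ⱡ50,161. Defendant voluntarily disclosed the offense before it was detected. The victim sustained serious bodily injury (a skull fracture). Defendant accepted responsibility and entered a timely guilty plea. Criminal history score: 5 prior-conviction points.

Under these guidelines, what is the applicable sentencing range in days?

Base offense level for counterfeiting: 12.
S1 applies: 12 + 2 = 14.
S2 does not apply.
S4 applies: 14 − 1 = 13.
S5 applies (level before this adjustment is 13 ≥ 11, so +3): 13 + 3 = 16.
S6 applies: 16 + 2 = 18.
S7 applies (level before this adjustment is 18 ≥ 12, so +5): 18 + 5 = 23.
S8 applies: 23 − 3 = 20.
Final offense level: 20.
Criminal history: 5 prior points → Category Low (5-11).
Level 20 falls in the 18-24 band.
Grid: Level 18-24 × Category Low = 840-1140 days.

840-1140 days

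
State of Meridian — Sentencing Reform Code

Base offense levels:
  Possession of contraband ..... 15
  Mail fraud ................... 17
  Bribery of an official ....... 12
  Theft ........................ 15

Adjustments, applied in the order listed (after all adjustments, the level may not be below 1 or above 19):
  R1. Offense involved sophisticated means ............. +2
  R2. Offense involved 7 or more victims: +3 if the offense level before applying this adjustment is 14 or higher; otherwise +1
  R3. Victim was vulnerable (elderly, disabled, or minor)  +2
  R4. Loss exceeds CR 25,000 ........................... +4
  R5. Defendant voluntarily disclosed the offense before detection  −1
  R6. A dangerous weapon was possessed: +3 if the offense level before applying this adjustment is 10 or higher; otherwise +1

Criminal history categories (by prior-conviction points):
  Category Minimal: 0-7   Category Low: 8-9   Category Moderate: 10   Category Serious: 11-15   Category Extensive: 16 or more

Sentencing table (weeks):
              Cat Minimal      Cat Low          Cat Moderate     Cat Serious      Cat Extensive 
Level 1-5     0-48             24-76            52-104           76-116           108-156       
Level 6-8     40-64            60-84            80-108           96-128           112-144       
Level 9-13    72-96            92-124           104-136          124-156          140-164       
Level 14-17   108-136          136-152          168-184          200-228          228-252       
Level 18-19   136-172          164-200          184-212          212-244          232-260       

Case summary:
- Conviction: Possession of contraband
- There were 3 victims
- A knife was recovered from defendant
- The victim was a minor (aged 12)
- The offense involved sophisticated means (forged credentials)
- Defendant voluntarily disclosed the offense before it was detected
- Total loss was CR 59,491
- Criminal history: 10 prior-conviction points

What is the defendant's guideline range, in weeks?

Base offense level for possession of contraband: 15.
R1 applies: 15 + 2 = 17.
R2 does not apply.
R3 applies: 17 + 2 = 19.
R4 applies: 19 + 4 = 23.
R5 applies: 23 − 1 = 22.
R6 applies (level before this adjustment is 22 ≥ 10, so +3): 22 + 3 = 25.
Level 25 exceeds the maximum of 19; capped at 19.
Final offense level: 19.
Criminal history: 10 prior points → Category Moderate (10).
Level 19 falls in the 18-19 band.
Grid: Level 18-19 × Category Moderate = 184-212 weeks.

184-212 weeks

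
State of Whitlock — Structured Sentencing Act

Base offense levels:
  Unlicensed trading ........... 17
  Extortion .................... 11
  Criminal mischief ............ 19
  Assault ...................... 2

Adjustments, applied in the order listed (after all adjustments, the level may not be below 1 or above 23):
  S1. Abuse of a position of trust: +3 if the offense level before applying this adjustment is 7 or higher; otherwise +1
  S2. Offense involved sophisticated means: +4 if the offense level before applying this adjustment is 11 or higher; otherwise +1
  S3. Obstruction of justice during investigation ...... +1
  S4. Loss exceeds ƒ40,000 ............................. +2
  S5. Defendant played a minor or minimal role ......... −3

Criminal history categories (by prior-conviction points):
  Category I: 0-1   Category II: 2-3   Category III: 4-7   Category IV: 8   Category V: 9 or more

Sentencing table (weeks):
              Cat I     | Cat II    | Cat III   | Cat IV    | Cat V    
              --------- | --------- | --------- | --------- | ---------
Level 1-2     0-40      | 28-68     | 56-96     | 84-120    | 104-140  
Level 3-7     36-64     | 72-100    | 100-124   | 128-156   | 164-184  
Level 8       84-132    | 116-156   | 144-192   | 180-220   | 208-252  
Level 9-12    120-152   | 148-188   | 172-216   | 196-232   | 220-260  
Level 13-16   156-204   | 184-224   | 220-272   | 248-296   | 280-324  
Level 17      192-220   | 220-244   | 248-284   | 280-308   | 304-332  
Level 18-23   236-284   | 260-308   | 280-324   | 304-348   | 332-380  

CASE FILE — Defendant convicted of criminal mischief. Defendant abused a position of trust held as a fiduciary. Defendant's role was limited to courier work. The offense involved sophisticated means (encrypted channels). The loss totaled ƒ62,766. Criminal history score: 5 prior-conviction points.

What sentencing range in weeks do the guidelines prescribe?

Base offense level for criminal mischief: 19.
S1 applies (level before this adjustment is 19 ≥ 7, so +3): 19 + 3 = 22.
S2 applies (level before this adjustment is 22 ≥ 11, so +4): 22 + 4 = 26.
S4 applies: 26 + 2 = 28.
S5 applies: 28 − 3 = 25.
Level 25 exceeds the maximum of 23; capped at 23.
Final offense level: 23.
Criminal history: 5 prior points → Category III (4-7).
Level 23 falls in the 18-23 band.
Grid: Level 18-23 × Category III = 280-324 weeks.

280-324 weeks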